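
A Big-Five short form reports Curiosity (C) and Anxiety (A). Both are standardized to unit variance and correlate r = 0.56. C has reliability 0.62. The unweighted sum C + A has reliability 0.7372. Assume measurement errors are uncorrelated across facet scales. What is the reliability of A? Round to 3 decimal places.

Var(C+A) = 2 + 2·0.56 = 3.120.
True-score variance = ρ_C + ρ_A + 2·0.56, so 0.7372 = (0.62 + ρ_A + 1.12) / 3.120.
ρ_A = 0.7372·3.120 − 0.62 − 1.12 = 0.560.

0.560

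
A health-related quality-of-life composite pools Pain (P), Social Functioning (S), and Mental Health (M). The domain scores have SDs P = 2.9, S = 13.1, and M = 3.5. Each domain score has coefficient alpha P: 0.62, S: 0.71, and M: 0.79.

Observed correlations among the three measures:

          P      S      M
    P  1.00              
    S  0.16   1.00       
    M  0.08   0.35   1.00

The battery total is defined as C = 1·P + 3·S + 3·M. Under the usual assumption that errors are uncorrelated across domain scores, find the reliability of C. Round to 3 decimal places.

Var(C) = 2.9² + 3²·13.1² + 3²·3.5² + 2·[3·2.9·13.1·0.16 + 3·2.9·3.5·0.08 + 9·13.1·3.5·0.35] = 1663.15 + 330.197 = 1993.35.
With uncorrelated errors the cross-covariances are all true-score covariance, so they carry over unchanged; only the diagonal terms shrink to ρᵢσᵢ².
True-score variance = [2.9²·0.62 + 3²·13.1²·0.71 + 3²·3.5²·0.79] + 330.197 = 1188.9 + 330.197 = 1519.1.
Reliability = 1519.1 / 1993.35 = 0.762.

0.762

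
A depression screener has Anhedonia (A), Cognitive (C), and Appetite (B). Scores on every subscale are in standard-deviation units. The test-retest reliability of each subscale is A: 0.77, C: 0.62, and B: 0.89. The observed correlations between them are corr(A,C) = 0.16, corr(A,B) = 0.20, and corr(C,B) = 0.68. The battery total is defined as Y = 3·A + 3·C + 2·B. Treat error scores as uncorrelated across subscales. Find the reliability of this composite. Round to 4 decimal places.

0.8327

Var(Y) = 3² + 3² + 2² + 2·[9·0.16 + 6·0.20 + 6·0.68] = 22 + 13.44 = 35.44.
Under uncorrelated errors the observed covariances equal the true-score covariances, so only the own-variance terms attenuate.
True-score variance = [3²·0.77 + 3²·0.62 + 2²·0.89] + 13.44 = 16.07 + 13.44 = 29.51.
Reliability = 29.51 / 35.44 = 0.8327.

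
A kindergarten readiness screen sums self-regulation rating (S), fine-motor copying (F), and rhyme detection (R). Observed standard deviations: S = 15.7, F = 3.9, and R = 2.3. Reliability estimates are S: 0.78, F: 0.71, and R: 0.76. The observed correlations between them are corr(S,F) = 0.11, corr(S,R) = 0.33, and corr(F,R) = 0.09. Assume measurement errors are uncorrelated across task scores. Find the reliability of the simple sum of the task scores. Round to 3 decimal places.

Var(S+F+R) = 15.7² + 3.9² + 2.3² + 2·[15.7·3.9·0.11 + 15.7·2.3·0.33 + 3.9·2.3·0.09] = 266.99 + 38.9178 = 305.908.
Under uncorrelated errors the observed covariances equal the true-score covariances, so only the own-variance terms attenuate.
True-score variance = [15.7²·0.78 + 3.9²·0.71 + 2.3²·0.76] + 38.9178 = 207.082 + 38.9178 = 245.999.
Reliability = 245.999 / 305.908 = 0.804.

0.804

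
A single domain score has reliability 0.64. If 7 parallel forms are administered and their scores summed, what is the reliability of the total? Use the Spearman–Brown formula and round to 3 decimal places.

ρ_k = kρ / (1 + (k−1)ρ) = 7·0.64 / (1 + 6·0.64) = 4.480 / 4.840 = 0.926.

0.926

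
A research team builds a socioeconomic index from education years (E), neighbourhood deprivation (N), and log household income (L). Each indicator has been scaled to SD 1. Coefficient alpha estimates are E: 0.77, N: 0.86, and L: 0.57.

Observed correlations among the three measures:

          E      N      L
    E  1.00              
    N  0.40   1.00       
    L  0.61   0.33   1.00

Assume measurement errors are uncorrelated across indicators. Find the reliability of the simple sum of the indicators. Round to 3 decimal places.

0.859

Var(E+N+L) = 3 + 2·[0.40 + 0.61 + 0.33] = 3 + 2.68 = 5.68.
Because errors are independent across components, Cov(Tᵢ,Tⱼ) = Cov(Xᵢ,Xⱼ); the off-diagonal part of the true-score variance is the same as above.
True-score variance = [0.77 + 0.86 + 0.57] + 2.68 = 2.2 + 2.68 = 4.88.
Reliability = 4.88 / 5.68 = 0.859.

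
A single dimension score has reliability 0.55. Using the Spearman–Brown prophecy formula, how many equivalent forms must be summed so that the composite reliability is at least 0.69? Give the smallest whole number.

k ≥ ρ*(1−ρ₁)/(ρ₁(1−ρ*)) = 0.69·0.45 / (0.55·0.31) = 1.821.
Smallest integer k = 2.

2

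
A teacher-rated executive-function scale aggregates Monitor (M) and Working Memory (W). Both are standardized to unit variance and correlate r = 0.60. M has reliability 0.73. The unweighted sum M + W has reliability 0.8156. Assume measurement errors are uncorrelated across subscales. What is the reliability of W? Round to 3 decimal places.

0.680

Var(M+W) = 2 + 2·0.60 = 3.200.
True-score variance = ρ_M + ρ_W + 2·0.60, so 0.8156 = (0.73 + ρ_W + 1.20) / 3.200.
ρ_W = 0.8156·3.200 − 0.73 − 1.20 = 0.680.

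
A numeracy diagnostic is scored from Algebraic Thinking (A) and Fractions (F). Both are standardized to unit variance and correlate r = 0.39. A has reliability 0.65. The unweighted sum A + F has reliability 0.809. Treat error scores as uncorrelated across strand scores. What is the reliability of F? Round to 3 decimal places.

0.819

Var(A+F) = 2 + 2·0.39 = 2.780.
True-score variance = ρ_A + ρ_F + 2·0.39, so 0.809 = (0.65 + ρ_F + 0.78) / 2.780.
ρ_F = 0.809·2.780 − 0.65 − 0.78 = 0.819.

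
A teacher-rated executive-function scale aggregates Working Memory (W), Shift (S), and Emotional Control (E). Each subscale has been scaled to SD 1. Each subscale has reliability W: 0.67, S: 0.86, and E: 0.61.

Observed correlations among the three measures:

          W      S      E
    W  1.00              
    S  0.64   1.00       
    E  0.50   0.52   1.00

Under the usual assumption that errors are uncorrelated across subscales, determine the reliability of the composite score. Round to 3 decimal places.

Var(W+S+E) = 3 + 2·[0.64 + 0.50 + 0.52] = 3 + 3.32 = 6.32.
Because errors are independent across components, Cov(Tᵢ,Tⱼ) = Cov(Xᵢ,Xⱼ); the off-diagonal part of the true-score variance is the same as above.
True-score variance = [0.67 + 0.86 + 0.61] + 3.32 = 2.14 + 3.32 = 5.46.
Reliability = 5.46 / 6.32 = 0.864.

0.864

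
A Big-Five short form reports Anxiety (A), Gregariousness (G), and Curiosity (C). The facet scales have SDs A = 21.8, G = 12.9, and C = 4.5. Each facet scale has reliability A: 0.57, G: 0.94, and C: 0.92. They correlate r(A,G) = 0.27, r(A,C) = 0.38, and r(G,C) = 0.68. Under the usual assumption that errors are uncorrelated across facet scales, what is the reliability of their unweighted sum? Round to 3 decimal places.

0.777

Var(A+G+C) = 21.8² + 12.9² + 4.5² + 2·[21.8·12.9·0.27 + 21.8·4.5·0.38 + 12.9·4.5·0.68] = 661.9 + 305.363 = 967.263.
Under uncorrelated errors the observed covariances equal the true-score covariances, so only the own-variance terms attenuate.
True-score variance = [21.8²·0.57 + 12.9²·0.94 + 4.5²·0.92] + 305.363 = 445.942 + 305.363 = 751.305.
Reliability = 751.305 / 967.263 = 0.777.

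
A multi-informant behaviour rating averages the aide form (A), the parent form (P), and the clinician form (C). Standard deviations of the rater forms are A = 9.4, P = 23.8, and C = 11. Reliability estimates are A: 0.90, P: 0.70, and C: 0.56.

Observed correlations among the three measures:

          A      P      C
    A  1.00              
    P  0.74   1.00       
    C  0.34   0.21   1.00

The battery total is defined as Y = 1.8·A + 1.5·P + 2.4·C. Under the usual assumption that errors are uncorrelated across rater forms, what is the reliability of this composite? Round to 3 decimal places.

Var(Y) = 1.8²·9.4² + 1.5²·23.8² + 2.4²·11² + 2·[2.7·9.4·23.8·0.74 + 4.32·9.4·11·0.34 + 3.6·23.8·11·0.21] = 2257.74 + 1593.57 = 3851.31.
With uncorrelated errors the cross-covariances are all true-score covariance, so they carry over unchanged; only the diagonal terms shrink to ρᵢσᵢ².
True-score variance = [1.8²·9.4²·0.90 + 1.5²·23.8²·0.70 + 2.4²·11²·0.56] + 1593.57 = 1540.1 + 1593.57 = 3133.67.
Reliability = 3133.67 / 3851.31 = 0.814.

0.814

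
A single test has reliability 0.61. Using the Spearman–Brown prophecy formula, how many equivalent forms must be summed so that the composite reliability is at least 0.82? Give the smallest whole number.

k ≥ ρ*(1−ρ₁)/(ρ₁(1−ρ*)) = 0.82·0.39 / (0.61·0.18) = 2.913.
Smallest integer k = 3.

3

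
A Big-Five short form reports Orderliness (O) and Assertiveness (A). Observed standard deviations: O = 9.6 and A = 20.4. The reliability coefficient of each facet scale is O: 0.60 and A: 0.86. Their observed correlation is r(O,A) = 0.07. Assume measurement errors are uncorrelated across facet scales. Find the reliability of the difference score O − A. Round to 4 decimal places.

0.8022

Var(O−A) = 9.6² + 20.4² − 2·9.6·20.4·0.07 = 508.32 − 27.4176 = 480.902.
Under uncorrelated errors the observed covariances equal the true-score covariances, so only the own-variance terms attenuate.
True-score variance = [9.6²·0.60 + 20.4²·0.86] − 27.4176 = 413.194 − 27.4176 = 385.776.
Reliability = 385.776 / 480.902 = 0.8022.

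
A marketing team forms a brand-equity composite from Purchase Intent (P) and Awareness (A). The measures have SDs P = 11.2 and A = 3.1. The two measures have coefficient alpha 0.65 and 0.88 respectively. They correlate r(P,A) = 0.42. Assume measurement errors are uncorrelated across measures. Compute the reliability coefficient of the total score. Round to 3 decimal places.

Var(P+A) = 11.2² + 3.1² + 2·[11.2·3.1·0.42] = 135.05 + 29.1648 = 164.215.
With uncorrelated errors the cross-covariances are all true-score covariance, so they carry over unchanged; only the diagonal terms shrink to ρᵢσᵢ².
True-score variance = [11.2²·0.65 + 3.1²·0.88] + 29.1648 = 89.9928 + 29.1648 = 119.158.
Reliability = 119.158 / 164.215 = 0.726.

0.726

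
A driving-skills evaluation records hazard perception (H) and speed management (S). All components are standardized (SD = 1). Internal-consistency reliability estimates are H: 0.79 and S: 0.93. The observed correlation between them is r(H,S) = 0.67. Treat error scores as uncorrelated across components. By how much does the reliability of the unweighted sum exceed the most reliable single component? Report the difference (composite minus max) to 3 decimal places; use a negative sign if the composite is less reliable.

-0.014

Var(sum) = 2 + 1.34 = 3.34; true-score variance = 1.72 + 1.34 = 3.06; composite reliability = 0.9162.
Max component reliability = 0.9300.
Difference = 0.9162 − 0.9300 = -0.014.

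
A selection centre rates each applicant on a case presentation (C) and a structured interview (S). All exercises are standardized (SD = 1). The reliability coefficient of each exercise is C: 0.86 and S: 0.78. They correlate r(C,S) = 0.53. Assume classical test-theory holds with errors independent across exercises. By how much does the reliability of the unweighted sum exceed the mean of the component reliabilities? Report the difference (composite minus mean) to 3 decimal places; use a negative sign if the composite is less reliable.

Var(sum) = 2 + 1.06 = 3.06; true-score variance = 1.64 + 1.06 = 2.7; composite reliability = 0.8824.
Mean component reliability = 0.8200.
Difference = 0.8824 − 0.8200 = 0.062.

0.062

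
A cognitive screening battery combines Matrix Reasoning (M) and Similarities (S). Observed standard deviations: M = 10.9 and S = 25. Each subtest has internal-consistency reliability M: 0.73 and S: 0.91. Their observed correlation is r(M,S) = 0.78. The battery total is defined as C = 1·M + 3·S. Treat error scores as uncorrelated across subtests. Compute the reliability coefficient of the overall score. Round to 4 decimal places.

Var(C) = 10.9² + 3²·25² + 2·[3·10.9·25·0.78] = 5743.81 + 1275.3 = 7019.11.
Because errors are independent across components, Cov(Tᵢ,Tⱼ) = Cov(Xᵢ,Xⱼ); the off-diagonal part of the true-score variance is the same as above.
True-score variance = [10.9²·0.73 + 3²·25²·0.91] + 1275.3 = 5205.48 + 1275.3 = 6480.78.
Reliability = 6480.78 / 7019.11 = 0.9233.

0.9233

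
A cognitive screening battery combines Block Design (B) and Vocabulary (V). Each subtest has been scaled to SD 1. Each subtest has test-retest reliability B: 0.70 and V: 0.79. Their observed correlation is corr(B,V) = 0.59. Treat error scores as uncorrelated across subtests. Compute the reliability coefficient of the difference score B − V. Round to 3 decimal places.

Var(B−V) = 1 + 1 − 2·0.59 = 2 − 1.18 = 0.82.
Because errors are independent across components, Cov(Tᵢ,Tⱼ) = Cov(Xᵢ,Xⱼ); the off-diagonal part of the true-score variance is the same as above.
True-score variance = [0.70 + 0.79] − 1.18 = 1.49 − 1.18 = 0.31.
Reliability = 0.31 / 0.82 = 0.378.

0.378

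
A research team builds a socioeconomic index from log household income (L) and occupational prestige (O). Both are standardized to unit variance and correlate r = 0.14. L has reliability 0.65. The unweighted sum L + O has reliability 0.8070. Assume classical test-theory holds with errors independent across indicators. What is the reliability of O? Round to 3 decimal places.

Var(L+O) = 2 + 2·0.14 = 2.280.
True-score variance = ρ_L + ρ_O + 2·0.14, so 0.8070 = (0.65 + ρ_O + 0.28) / 2.280.
ρ_O = 0.8070·2.280 − 0.65 − 0.28 = 0.910.

0.910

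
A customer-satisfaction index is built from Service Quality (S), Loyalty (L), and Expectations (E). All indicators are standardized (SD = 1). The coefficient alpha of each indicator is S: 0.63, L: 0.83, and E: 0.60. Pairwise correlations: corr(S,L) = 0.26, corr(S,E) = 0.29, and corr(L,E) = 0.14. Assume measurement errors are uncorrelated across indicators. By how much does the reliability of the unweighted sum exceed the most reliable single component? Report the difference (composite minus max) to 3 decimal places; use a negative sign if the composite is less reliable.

Var(sum) = 3 + 1.38 = 4.38; true-score variance = 2.06 + 1.38 = 3.44; composite reliability = 0.7854.
Max component reliability = 0.8300.
Difference = 0.7854 − 0.8300 = -0.045.

-0.045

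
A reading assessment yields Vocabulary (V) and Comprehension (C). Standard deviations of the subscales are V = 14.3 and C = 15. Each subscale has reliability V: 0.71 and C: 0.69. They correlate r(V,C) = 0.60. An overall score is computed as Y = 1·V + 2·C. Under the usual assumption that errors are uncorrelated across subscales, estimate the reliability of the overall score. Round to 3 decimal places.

Var(Y) = 14.3² + 2²·15² + 2·[2·14.3·15·0.60] = 1104.49 + 514.8 = 1619.29.
With uncorrelated errors the cross-covariances are all true-score covariance, so they carry over unchanged; only the diagonal terms shrink to ρᵢσᵢ².
True-score variance = [14.3²·0.71 + 2²·15²·0.69] + 514.8 = 766.188 + 514.8 = 1280.99.
Reliability = 1280.99 / 1619.29 = 0.791.

0.791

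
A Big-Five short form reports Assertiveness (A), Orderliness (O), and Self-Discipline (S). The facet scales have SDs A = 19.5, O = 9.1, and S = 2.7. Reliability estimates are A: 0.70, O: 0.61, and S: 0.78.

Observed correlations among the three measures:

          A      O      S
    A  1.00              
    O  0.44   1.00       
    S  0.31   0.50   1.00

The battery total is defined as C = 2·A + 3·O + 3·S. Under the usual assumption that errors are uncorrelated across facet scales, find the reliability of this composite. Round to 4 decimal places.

0.7934

Var(C) = 2²·19.5² + 3²·9.1² + 3²·2.7² + 2·[6·19.5·9.1·0.44 + 6·19.5·2.7·0.31 + 9·9.1·2.7·0.50] = 2331.9 + 1353.92 = 3685.82.
Because errors are independent across components, Cov(Tᵢ,Tⱼ) = Cov(Xᵢ,Xⱼ); the off-diagonal part of the true-score variance is the same as above.
True-score variance = [2²·19.5²·0.70 + 3²·9.1²·0.61 + 3²·2.7²·0.78] + 1353.92 = 1570.5 + 1353.92 = 2924.43.
Reliability = 2924.43 / 3685.82 = 0.7934.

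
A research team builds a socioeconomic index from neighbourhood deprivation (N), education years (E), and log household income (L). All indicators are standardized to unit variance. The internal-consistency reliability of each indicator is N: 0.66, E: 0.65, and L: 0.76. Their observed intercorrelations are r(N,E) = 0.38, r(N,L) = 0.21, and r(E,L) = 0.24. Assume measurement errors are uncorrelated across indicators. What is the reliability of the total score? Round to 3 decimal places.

Var(N+E+L) = 3 + 2·[0.38 + 0.21 + 0.24] = 3 + 1.66 = 4.66.
Because errors are independent across components, Cov(Tᵢ,Tⱼ) = Cov(Xᵢ,Xⱼ); the off-diagonal part of the true-score variance is the same as above.
True-score variance = [0.66 + 0.65 + 0.76] + 1.66 = 2.07 + 1.66 = 3.73.
Reliability = 3.73 / 4.66 = 0.800.

0.800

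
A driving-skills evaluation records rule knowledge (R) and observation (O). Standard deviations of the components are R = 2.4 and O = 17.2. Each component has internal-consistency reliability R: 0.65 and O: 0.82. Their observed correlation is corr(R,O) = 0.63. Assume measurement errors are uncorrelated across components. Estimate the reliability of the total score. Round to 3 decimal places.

0.844

Var(R+O) = 2.4² + 17.2² + 2·[2.4·17.2·0.63] = 301.6 + 52.0128 = 353.613.
Because errors are independent across components, Cov(Tᵢ,Tⱼ) = Cov(Xᵢ,Xⱼ); the off-diagonal part of the true-score variance is the same as above.
True-score variance = [2.4²·0.65 + 17.2²·0.82] + 52.0128 = 246.333 + 52.0128 = 298.346.
Reliability = 298.346 / 353.613 = 0.844.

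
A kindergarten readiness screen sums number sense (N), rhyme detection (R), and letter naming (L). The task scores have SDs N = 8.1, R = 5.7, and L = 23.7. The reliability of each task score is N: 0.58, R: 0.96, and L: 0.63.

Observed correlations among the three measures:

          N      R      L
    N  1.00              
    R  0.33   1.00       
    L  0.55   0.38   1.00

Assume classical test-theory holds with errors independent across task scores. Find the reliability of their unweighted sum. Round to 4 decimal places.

0.7643

Var(N+R+L) = 8.1² + 5.7² + 23.7² + 2·[8.1·5.7·0.33 + 8.1·23.7·0.55 + 5.7·23.7·0.38] = 659.79 + 344.308 = 1004.1.
With uncorrelated errors the cross-covariances are all true-score covariance, so they carry over unchanged; only the diagonal terms shrink to ρᵢσᵢ².
True-score variance = [8.1²·0.58 + 5.7²·0.96 + 23.7²·0.63] + 344.308 = 423.109 + 344.308 = 767.417.
Reliability = 767.417 / 1004.1 = 0.7643.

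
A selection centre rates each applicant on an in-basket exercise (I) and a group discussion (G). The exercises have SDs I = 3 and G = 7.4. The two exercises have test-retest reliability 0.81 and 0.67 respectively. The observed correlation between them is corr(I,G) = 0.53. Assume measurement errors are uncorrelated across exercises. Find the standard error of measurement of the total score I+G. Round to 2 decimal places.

Var(total) = 63.76 + 23.532 = 87.292.
True-score variance = 43.9792 + 23.532 = 67.5112, so reliability = 0.7734.
Error variance = 87.292 − 67.5112 = 19.7808; SEM = √19.7808 = 4.45.

4.45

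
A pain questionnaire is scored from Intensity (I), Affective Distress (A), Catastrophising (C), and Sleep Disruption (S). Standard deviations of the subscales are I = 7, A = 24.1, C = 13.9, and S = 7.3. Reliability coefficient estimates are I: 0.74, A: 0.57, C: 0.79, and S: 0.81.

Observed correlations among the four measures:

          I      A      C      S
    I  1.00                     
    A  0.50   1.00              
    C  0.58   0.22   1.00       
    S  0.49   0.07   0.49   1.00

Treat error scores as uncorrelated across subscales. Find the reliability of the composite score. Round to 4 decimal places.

0.7883

Var(I+A+C+S) = 7² + 24.1² + 13.9² + 7.3² + 2·[7·24.1·0.50 + 7·13.9·0.58 + 7·7.3·0.49 + 24.1·13.9·0.22 + 24.1·7.3·0.07 + 13.9·7.3·0.49] = 876.31 + 603.112 = 1479.42.
Under uncorrelated errors the observed covariances equal the true-score covariances, so only the own-variance terms attenuate.
True-score variance = [7²·0.74 + 24.1²·0.57 + 13.9²·0.79 + 7.3²·0.81] + 603.112 = 563.123 + 603.112 = 1166.23.
Reliability = 1166.23 / 1479.42 = 0.7883.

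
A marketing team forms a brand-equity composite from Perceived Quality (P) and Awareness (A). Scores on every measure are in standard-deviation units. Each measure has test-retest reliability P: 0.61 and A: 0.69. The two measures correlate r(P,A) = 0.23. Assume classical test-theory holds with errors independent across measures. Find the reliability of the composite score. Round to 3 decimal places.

0.715

Var(P+A) = 2 + 2·[0.23] = 2 + 0.46 = 2.46.
With uncorrelated errors the cross-covariances are all true-score covariance, so they carry over unchanged; only the diagonal terms shrink to ρᵢσᵢ².
True-score variance = [0.61 + 0.69] + 0.46 = 1.3 + 0.46 = 1.76.
Reliability = 1.76 / 2.46 = 0.715.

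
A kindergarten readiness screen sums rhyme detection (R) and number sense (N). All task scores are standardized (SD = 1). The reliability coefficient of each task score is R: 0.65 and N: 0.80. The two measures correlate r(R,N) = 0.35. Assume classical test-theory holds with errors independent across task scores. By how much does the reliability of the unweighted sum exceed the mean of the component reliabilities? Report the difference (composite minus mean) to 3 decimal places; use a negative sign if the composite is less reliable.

Var(sum) = 2 + 0.7 = 2.7; true-score variance = 1.45 + 0.7 = 2.15; composite reliability = 0.7963.
Mean component reliability = 0.7250.
Difference = 0.7963 − 0.7250 = 0.071.

0.071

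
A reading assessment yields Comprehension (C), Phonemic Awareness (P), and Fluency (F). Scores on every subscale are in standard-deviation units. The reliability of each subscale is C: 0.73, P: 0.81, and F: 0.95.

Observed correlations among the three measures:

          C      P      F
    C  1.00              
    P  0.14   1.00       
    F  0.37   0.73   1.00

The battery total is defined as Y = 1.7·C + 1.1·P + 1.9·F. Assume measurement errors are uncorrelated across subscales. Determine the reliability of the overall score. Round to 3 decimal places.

0.913

Var(Y) = 1.7² + 1.1² + 1.9² + 2·[1.87·0.14 + 3.23·0.37 + 2.09·0.73] = 7.71 + 5.9652 = 13.6752.
Under uncorrelated errors the observed covariances equal the true-score covariances, so only the own-variance terms attenuate.
True-score variance = [1.7²·0.73 + 1.1²·0.81 + 1.9²·0.95] + 5.9652 = 6.5193 + 5.9652 = 12.4845.
Reliability = 12.4845 / 13.6752 = 0.913.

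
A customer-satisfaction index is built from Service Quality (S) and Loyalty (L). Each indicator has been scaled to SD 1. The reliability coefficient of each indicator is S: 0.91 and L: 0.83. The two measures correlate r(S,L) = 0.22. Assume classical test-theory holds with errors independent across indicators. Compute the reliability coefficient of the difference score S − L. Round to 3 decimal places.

Var(S−L) = 1 + 1 − 2·0.22 = 2 − 0.44 = 1.56.
With uncorrelated errors the cross-covariances are all true-score covariance, so they carry over unchanged; only the diagonal terms shrink to ρᵢσᵢ².
True-score variance = [0.91 + 0.83] − 0.44 = 1.74 − 0.44 = 1.3.
Reliability = 1.3 / 1.56 = 0.833.

0.833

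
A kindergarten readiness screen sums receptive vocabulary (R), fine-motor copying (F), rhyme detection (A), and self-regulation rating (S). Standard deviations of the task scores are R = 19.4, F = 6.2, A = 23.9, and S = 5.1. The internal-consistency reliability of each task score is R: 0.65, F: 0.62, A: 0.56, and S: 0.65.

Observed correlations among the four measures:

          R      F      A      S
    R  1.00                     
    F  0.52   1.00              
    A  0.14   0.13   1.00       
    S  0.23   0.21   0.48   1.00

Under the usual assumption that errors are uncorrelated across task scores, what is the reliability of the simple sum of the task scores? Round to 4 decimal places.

0.7254

Var(R+F+A+S) = 19.4² + 6.2² + 23.9² + 5.1² + 2·[19.4·6.2·0.52 + 19.4·23.9·0.14 + 19.4·5.1·0.23 + 6.2·23.9·0.13 + 6.2·5.1·0.21 + 23.9·5.1·0.48] = 1012.02 + 469.25 = 1481.27.
Because errors are independent across components, Cov(Tᵢ,Tⱼ) = Cov(Xᵢ,Xⱼ); the off-diagonal part of the true-score variance is the same as above.
True-score variance = [19.4²·0.65 + 6.2²·0.62 + 23.9²·0.56 + 5.1²·0.65] + 469.25 = 605.251 + 469.25 = 1074.5.
Reliability = 1074.5 / 1481.27 = 0.7254.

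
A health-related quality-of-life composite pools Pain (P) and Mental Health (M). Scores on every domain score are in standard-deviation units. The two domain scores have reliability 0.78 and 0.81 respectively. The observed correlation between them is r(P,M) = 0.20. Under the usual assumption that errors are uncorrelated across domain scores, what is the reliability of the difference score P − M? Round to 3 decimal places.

0.744

Var(P−M) = 1 + 1 − 2·0.20 = 2 − 0.4 = 1.6.
Under uncorrelated errors the observed covariances equal the true-score covariances, so only the own-variance terms attenuate.
True-score variance = [0.78 + 0.81] − 0.4 = 1.59 − 0.4 = 1.19.
Reliability = 1.19 / 1.6 = 0.744.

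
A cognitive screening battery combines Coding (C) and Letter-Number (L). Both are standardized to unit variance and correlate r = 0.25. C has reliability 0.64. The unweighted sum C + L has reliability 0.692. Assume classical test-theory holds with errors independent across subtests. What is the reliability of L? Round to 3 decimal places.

Var(C+L) = 2 + 2·0.25 = 2.500.
True-score variance = ρ_C + ρ_L + 2·0.25, so 0.692 = (0.64 + ρ_L + 0.50) / 2.500.
ρ_L = 0.692·2.500 − 0.64 − 0.50 = 0.590.

0.590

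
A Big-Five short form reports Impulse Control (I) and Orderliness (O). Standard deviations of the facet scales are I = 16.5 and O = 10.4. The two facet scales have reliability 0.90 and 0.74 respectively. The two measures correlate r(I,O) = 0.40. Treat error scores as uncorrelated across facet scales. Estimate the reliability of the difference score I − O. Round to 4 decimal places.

Var(I−O) = 16.5² + 10.4² − 2·16.5·10.4·0.40 = 380.41 − 137.28 = 243.13.
Under uncorrelated errors the observed covariances equal the true-score covariances, so only the own-variance terms attenuate.
True-score variance = [16.5²·0.90 + 10.4²·0.74] − 137.28 = 325.063 − 137.28 = 187.783.
Reliability = 187.783 / 243.13 = 0.7724.

0.7724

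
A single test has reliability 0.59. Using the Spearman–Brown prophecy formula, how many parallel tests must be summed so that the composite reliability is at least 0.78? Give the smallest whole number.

k ≥ ρ*(1−ρ₁)/(ρ₁(1−ρ*)) = 0.78·0.41 / (0.59·0.22) = 2.464.
Smallest integer k = 3.

3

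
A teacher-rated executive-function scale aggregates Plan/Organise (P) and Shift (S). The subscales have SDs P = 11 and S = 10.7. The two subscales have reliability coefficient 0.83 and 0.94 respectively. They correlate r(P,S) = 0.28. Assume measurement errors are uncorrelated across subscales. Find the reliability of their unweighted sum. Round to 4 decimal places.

Var(P+S) = 11² + 10.7² + 2·[11·10.7·0.28] = 235.49 + 65.912 = 301.402.
With uncorrelated errors the cross-covariances are all true-score covariance, so they carry over unchanged; only the diagonal terms shrink to ρᵢσᵢ².
True-score variance = [11²·0.83 + 10.7²·0.94] + 65.912 = 208.051 + 65.912 = 273.963.
Reliability = 273.963 / 301.402 = 0.9090.

0.9090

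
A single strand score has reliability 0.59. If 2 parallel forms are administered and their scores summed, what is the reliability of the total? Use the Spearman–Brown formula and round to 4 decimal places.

0.7421

ρ_k = kρ / (1 + (k−1)ρ) = 2·0.59 / (1 + 1·0.59) = 1.180 / 1.590 = 0.7421.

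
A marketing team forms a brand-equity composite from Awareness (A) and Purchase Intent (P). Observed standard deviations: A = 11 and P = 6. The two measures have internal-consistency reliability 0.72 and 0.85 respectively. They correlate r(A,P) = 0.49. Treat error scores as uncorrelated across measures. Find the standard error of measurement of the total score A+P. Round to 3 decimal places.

6.267

Var(total) = 157 + 64.68 = 221.68.
True-score variance = 117.72 + 64.68 = 182.4, so reliability = 0.8228.
Error variance = 221.68 − 182.4 = 39.28; SEM = √39.28 = 6.267.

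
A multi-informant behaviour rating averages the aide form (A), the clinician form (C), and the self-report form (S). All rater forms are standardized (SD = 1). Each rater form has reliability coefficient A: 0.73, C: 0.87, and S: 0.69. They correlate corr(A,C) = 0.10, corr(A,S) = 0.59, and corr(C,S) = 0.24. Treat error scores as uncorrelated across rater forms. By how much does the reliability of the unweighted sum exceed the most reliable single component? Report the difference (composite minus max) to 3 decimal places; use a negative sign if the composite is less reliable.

Var(sum) = 3 + 1.86 = 4.86; true-score variance = 2.29 + 1.86 = 4.15; composite reliability = 0.8539.
Max component reliability = 0.8700.
Difference = 0.8539 − 0.8700 = -0.016.

-0.016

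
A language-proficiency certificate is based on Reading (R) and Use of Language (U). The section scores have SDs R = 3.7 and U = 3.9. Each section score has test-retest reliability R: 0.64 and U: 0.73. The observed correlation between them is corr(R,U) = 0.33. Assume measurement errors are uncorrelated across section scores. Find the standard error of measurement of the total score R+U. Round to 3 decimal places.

3.006

Var(total) = 28.9 + 9.5238 = 38.4238.
True-score variance = 19.8649 + 9.5238 = 29.3887, so reliability = 0.7649.
Error variance = 38.4238 − 29.3887 = 9.0351; SEM = √9.0351 = 3.006.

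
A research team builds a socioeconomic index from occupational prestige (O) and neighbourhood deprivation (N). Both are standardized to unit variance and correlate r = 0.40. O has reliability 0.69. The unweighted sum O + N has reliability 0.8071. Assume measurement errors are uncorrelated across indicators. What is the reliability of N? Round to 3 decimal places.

Var(O+N) = 2 + 2·0.40 = 2.800.
True-score variance = ρ_O + ρ_N + 2·0.40, so 0.8071 = (0.69 + ρ_N + 0.80) / 2.800.
ρ_N = 0.8071·2.800 − 0.69 − 0.80 = 0.770.

0.770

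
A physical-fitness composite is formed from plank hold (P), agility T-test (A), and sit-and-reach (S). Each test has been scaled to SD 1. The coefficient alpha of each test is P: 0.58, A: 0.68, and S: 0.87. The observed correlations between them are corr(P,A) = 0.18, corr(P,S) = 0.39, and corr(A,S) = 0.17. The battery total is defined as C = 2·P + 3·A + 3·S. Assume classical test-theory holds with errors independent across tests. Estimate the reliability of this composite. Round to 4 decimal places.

0.8204

Var(C) = 2² + 3² + 3² + 2·[6·0.18 + 6·0.39 + 9·0.17] = 22 + 9.9 = 31.9.
With uncorrelated errors the cross-covariances are all true-score covariance, so they carry over unchanged; only the diagonal terms shrink to ρᵢσᵢ².
True-score variance = [2²·0.58 + 3²·0.68 + 3²·0.87] + 9.9 = 16.27 + 9.9 = 26.17.
Reliability = 26.17 / 31.9 = 0.8204.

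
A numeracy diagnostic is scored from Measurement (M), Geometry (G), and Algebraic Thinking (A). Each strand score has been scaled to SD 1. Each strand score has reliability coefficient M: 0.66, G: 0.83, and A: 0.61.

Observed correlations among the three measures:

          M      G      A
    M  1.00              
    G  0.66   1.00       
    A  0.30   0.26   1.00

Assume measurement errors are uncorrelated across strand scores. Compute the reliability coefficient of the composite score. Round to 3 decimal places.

0.835

Var(M+G+A) = 3 + 2·[0.66 + 0.30 + 0.26] = 3 + 2.44 = 5.44.
With uncorrelated errors the cross-covariances are all true-score covariance, so they carry over unchanged; only the diagonal terms shrink to ρᵢσᵢ².
True-score variance = [0.66 + 0.83 + 0.61] + 2.44 = 2.1 + 2.44 = 4.54.
Reliability = 4.54 / 5.44 = 0.835.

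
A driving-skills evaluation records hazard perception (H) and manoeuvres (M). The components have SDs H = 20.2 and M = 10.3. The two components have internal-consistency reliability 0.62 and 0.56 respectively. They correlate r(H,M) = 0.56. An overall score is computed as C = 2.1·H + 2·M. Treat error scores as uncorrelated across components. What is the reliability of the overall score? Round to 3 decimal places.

0.728

Var(C) = 2.1²·20.2² + 2²·10.3² + 2·[4.2·20.2·10.3·0.56] = 2223.82 + 978.714 = 3202.53.
Under uncorrelated errors the observed covariances equal the true-score covariances, so only the own-variance terms attenuate.
True-score variance = [2.1²·20.2²·0.62 + 2²·10.3²·0.56] + 978.714 = 1353.3 + 978.714 = 2332.02.
Reliability = 2332.02 / 3202.53 = 0.728.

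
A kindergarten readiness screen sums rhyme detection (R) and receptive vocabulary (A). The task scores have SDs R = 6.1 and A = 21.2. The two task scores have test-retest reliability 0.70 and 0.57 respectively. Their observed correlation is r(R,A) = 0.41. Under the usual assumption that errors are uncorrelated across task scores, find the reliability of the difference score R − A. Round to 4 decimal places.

Var(R−A) = 6.1² + 21.2² − 2·6.1·21.2·0.41 = 486.65 − 106.042 = 380.608.
Under uncorrelated errors the observed covariances equal the true-score covariances, so only the own-variance terms attenuate.
True-score variance = [6.1²·0.70 + 21.2²·0.57] − 106.042 = 282.228 − 106.042 = 176.185.
Reliability = 176.185 / 380.608 = 0.4629.

0.4629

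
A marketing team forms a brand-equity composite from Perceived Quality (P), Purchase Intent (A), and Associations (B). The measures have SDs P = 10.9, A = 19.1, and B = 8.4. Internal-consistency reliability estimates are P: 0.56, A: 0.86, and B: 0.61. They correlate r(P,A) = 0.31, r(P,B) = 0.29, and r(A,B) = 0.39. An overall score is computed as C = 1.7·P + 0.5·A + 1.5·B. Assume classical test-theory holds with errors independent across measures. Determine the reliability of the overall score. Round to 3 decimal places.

0.758

Var(C) = 1.7²·10.9² + 0.5²·19.1² + 1.5²·8.4² + 2·[0.85·10.9·19.1·0.31 + 2.55·10.9·8.4·0.29 + 0.75·19.1·8.4·0.39] = 593.323 + 338.991 = 932.314.
With uncorrelated errors the cross-covariances are all true-score covariance, so they carry over unchanged; only the diagonal terms shrink to ρᵢσᵢ².
True-score variance = [1.7²·10.9²·0.56 + 0.5²·19.1²·0.86 + 1.5²·8.4²·0.61] + 338.991 = 367.56 + 338.991 = 706.551.
Reliability = 706.551 / 932.314 = 0.758.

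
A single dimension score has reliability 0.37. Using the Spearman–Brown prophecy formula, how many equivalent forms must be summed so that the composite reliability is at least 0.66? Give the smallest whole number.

4

k ≥ ρ*(1−ρ₁)/(ρ₁(1−ρ*)) = 0.66·0.63 / (0.37·0.34) = 3.305.
Smallest integer k = 4.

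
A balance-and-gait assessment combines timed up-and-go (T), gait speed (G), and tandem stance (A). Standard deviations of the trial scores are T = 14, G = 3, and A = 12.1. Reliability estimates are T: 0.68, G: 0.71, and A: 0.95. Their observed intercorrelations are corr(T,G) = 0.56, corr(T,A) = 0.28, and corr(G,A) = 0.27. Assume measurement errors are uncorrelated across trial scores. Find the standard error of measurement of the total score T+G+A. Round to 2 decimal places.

8.52

Var(total) = 351.41 + 161.506 = 512.916.
True-score variance = 278.76 + 161.506 = 440.266, so reliability = 0.8584.
Error variance = 512.916 − 440.266 = 72.6505; SEM = √72.6505 = 8.52.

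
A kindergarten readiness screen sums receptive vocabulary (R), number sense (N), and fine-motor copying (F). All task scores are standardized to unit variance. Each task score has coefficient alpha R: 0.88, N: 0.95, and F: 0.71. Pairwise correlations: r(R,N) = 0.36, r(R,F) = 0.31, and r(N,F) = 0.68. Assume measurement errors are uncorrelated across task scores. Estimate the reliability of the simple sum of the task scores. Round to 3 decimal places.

0.919

Var(R+N+F) = 3 + 2·[0.36 + 0.31 + 0.68] = 3 + 2.7 = 5.7.
Because errors are independent across components, Cov(Tᵢ,Tⱼ) = Cov(Xᵢ,Xⱼ); the off-diagonal part of the true-score variance is the same as above.
True-score variance = [0.88 + 0.95 + 0.71] + 2.7 = 2.54 + 2.7 = 5.24.
Reliability = 5.24 / 5.7 = 0.919.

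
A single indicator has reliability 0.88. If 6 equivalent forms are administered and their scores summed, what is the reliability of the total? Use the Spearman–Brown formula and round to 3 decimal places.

ρ_k = kρ / (1 + (k−1)ρ) = 6·0.88 / (1 + 5·0.88) = 5.280 / 5.400 = 0.978.

0.978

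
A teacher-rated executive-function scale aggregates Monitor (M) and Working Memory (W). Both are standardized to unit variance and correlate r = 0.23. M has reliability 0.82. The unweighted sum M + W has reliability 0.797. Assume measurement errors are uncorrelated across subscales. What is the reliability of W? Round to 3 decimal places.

Var(M+W) = 2 + 2·0.23 = 2.460.
True-score variance = ρ_M + ρ_W + 2·0.23, so 0.797 = (0.82 + ρ_W + 0.46) / 2.460.
ρ_W = 0.797·2.460 − 0.82 − 0.46 = 0.681.

0.681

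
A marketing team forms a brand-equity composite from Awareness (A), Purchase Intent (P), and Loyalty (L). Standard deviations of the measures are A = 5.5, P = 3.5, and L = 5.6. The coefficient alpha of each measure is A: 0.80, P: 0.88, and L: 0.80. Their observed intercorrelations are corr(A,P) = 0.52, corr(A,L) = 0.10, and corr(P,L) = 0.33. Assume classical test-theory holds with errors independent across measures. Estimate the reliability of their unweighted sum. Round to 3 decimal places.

Var(A+P+L) = 5.5² + 3.5² + 5.6² + 2·[5.5·3.5·0.52 + 5.5·5.6·0.10 + 3.5·5.6·0.33] = 73.86 + 39.116 = 112.976.
With uncorrelated errors the cross-covariances are all true-score covariance, so they carry over unchanged; only the diagonal terms shrink to ρᵢσᵢ².
True-score variance = [5.5²·0.80 + 3.5²·0.88 + 5.6²·0.80] + 39.116 = 60.068 + 39.116 = 99.184.
Reliability = 99.184 / 112.976 = 0.878.

0.878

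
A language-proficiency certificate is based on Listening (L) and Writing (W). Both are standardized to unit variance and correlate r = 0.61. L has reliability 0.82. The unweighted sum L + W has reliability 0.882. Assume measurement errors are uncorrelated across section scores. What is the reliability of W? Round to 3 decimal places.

Var(L+W) = 2 + 2·0.61 = 3.220.
True-score variance = ρ_L + ρ_W + 2·0.61, so 0.882 = (0.82 + ρ_W + 1.22) / 3.220.
ρ_W = 0.882·3.220 − 0.82 − 1.22 = 0.800.

0.800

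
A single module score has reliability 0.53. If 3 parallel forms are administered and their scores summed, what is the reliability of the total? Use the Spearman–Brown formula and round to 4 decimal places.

0.7718

ρ_k = kρ / (1 + (k−1)ρ) = 3·0.53 / (1 + 2·0.53) = 1.590 / 2.060 = 0.7718.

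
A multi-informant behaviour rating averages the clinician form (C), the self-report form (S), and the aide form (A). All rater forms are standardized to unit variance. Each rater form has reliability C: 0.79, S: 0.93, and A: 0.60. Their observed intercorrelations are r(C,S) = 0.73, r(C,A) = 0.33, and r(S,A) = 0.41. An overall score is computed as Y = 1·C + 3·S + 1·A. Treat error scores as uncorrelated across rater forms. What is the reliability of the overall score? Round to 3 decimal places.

0.933

Var(Y) = 1 + 3² + 1 + 2·[3·0.73 + 0.33 + 3·0.41] = 11 + 7.5 = 18.5.
Under uncorrelated errors the observed covariances equal the true-score covariances, so only the own-variance terms attenuate.
True-score variance = [0.79 + 3²·0.93 + 0.60] + 7.5 = 9.76 + 7.5 = 17.26.
Reliability = 17.26 / 18.5 = 0.933.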